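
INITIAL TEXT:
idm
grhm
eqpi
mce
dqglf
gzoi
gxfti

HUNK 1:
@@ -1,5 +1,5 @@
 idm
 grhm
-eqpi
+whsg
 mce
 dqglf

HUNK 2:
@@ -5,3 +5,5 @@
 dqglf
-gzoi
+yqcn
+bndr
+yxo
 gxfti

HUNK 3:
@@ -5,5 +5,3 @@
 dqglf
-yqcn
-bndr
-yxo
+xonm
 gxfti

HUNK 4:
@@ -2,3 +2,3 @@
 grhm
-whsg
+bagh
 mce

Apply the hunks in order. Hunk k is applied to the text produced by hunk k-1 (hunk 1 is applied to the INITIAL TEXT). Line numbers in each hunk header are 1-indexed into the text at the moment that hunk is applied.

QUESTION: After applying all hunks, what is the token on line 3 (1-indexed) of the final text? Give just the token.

Answer: bagh

Derivation:
Hunk 1: at line 1 remove [eqpi] add [whsg] -> 7 lines: idm grhm whsg mce dqglf gzoi gxfti
Hunk 2: at line 5 remove [gzoi] add [yqcn,bndr,yxo] -> 9 lines: idm grhm whsg mce dqglf yqcn bndr yxo gxfti
Hunk 3: at line 5 remove [yqcn,bndr,yxo] add [xonm] -> 7 lines: idm grhm whsg mce dqglf xonm gxfti
Hunk 4: at line 2 remove [whsg] add [bagh] -> 7 lines: idm grhm bagh mce dqglf xonm gxfti
Final line 3: bagh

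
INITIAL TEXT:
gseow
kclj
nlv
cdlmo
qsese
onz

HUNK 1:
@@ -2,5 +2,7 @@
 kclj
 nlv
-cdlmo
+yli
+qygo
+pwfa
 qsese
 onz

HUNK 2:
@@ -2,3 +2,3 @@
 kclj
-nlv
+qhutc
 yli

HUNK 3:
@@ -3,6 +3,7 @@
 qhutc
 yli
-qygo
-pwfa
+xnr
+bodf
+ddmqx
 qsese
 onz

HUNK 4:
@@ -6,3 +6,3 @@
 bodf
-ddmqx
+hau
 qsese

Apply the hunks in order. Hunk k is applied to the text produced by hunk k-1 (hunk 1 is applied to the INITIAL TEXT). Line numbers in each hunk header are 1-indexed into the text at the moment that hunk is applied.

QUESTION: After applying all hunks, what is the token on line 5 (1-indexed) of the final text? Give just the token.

Answer: xnr

Derivation:
Hunk 1: at line 2 remove [cdlmo] add [yli,qygo,pwfa] -> 8 lines: gseow kclj nlv yli qygo pwfa qsese onz
Hunk 2: at line 2 remove [nlv] add [qhutc] -> 8 lines: gseow kclj qhutc yli qygo pwfa qsese onz
Hunk 3: at line 3 remove [qygo,pwfa] add [xnr,bodf,ddmqx] -> 9 lines: gseow kclj qhutc yli xnr bodf ddmqx qsese onz
Hunk 4: at line 6 remove [ddmqx] add [hau] -> 9 lines: gseow kclj qhutc yli xnr bodf hau qsese onz
Final line 5: xnr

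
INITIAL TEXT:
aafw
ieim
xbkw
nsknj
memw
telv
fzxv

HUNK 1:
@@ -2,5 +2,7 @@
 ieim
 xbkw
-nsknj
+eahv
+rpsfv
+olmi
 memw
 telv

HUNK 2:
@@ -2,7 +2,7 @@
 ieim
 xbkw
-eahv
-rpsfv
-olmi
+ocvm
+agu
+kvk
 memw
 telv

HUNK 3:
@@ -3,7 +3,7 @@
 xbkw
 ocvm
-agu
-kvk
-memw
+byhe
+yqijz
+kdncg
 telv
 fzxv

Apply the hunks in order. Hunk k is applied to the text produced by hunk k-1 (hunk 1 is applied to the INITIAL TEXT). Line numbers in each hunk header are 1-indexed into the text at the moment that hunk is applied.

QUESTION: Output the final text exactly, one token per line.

Hunk 1: at line 2 remove [nsknj] add [eahv,rpsfv,olmi] -> 9 lines: aafw ieim xbkw eahv rpsfv olmi memw telv fzxv
Hunk 2: at line 2 remove [eahv,rpsfv,olmi] add [ocvm,agu,kvk] -> 9 lines: aafw ieim xbkw ocvm agu kvk memw telv fzxv
Hunk 3: at line 3 remove [agu,kvk,memw] add [byhe,yqijz,kdncg] -> 9 lines: aafw ieim xbkw ocvm byhe yqijz kdncg telv fzxv

Answer: aafw
ieim
xbkw
ocvm
byhe
yqijz
kdncg
telv
fzxv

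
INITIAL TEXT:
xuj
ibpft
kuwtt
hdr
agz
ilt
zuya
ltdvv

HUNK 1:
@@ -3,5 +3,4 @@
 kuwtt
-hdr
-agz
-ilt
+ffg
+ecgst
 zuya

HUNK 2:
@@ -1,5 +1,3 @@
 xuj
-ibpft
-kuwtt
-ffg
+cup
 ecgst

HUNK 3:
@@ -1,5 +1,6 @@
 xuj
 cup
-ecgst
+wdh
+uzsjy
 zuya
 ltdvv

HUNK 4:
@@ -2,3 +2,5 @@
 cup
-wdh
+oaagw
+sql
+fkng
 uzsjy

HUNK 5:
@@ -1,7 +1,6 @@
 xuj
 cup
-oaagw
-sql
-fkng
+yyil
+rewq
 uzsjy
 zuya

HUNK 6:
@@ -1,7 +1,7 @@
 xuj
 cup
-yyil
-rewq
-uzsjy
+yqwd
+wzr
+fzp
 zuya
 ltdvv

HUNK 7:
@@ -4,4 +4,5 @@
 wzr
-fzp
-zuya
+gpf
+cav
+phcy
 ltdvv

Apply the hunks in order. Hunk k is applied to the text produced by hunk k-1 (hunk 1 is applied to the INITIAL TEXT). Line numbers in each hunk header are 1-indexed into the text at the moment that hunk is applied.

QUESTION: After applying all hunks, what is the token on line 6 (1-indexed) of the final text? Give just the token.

Hunk 1: at line 3 remove [hdr,agz,ilt] add [ffg,ecgst] -> 7 lines: xuj ibpft kuwtt ffg ecgst zuya ltdvv
Hunk 2: at line 1 remove [ibpft,kuwtt,ffg] add [cup] -> 5 lines: xuj cup ecgst zuya ltdvv
Hunk 3: at line 1 remove [ecgst] add [wdh,uzsjy] -> 6 lines: xuj cup wdh uzsjy zuya ltdvv
Hunk 4: at line 2 remove [wdh] add [oaagw,sql,fkng] -> 8 lines: xuj cup oaagw sql fkng uzsjy zuya ltdvv
Hunk 5: at line 1 remove [oaagw,sql,fkng] add [yyil,rewq] -> 7 lines: xuj cup yyil rewq uzsjy zuya ltdvv
Hunk 6: at line 1 remove [yyil,rewq,uzsjy] add [yqwd,wzr,fzp] -> 7 lines: xuj cup yqwd wzr fzp zuya ltdvv
Hunk 7: at line 4 remove [fzp,zuya] add [gpf,cav,phcy] -> 8 lines: xuj cup yqwd wzr gpf cav phcy ltdvv
Final line 6: cav

Answer: cav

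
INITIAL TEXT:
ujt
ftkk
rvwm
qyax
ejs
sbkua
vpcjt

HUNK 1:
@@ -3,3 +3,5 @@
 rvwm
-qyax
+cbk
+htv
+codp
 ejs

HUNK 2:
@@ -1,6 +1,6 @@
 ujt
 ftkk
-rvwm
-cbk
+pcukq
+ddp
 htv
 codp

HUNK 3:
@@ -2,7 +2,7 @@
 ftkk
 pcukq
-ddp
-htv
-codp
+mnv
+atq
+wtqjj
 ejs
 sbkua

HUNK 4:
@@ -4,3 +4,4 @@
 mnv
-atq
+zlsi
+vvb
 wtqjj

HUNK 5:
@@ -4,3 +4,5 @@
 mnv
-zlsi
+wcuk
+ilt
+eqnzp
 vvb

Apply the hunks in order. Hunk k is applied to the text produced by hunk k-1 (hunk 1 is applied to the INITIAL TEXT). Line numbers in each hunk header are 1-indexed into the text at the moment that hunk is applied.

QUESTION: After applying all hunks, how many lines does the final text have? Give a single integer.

Answer: 12

Derivation:
Hunk 1: at line 3 remove [qyax] add [cbk,htv,codp] -> 9 lines: ujt ftkk rvwm cbk htv codp ejs sbkua vpcjt
Hunk 2: at line 1 remove [rvwm,cbk] add [pcukq,ddp] -> 9 lines: ujt ftkk pcukq ddp htv codp ejs sbkua vpcjt
Hunk 3: at line 2 remove [ddp,htv,codp] add [mnv,atq,wtqjj] -> 9 lines: ujt ftkk pcukq mnv atq wtqjj ejs sbkua vpcjt
Hunk 4: at line 4 remove [atq] add [zlsi,vvb] -> 10 lines: ujt ftkk pcukq mnv zlsi vvb wtqjj ejs sbkua vpcjt
Hunk 5: at line 4 remove [zlsi] add [wcuk,ilt,eqnzp] -> 12 lines: ujt ftkk pcukq mnv wcuk ilt eqnzp vvb wtqjj ejs sbkua vpcjt
Final line count: 12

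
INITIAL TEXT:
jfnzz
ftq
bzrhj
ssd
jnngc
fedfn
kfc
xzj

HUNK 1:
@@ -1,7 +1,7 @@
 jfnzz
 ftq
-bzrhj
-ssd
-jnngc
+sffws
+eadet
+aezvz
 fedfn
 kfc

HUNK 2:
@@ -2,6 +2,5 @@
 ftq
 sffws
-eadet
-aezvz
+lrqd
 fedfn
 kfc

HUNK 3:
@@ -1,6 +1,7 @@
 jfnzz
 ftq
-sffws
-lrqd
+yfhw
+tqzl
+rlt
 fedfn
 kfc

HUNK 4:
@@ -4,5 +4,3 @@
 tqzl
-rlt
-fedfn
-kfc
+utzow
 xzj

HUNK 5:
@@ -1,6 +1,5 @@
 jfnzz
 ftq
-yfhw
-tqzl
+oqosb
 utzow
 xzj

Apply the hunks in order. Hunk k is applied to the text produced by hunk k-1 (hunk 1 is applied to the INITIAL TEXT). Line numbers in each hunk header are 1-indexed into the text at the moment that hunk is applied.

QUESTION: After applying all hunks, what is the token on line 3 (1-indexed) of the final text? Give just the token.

Answer: oqosb

Derivation:
Hunk 1: at line 1 remove [bzrhj,ssd,jnngc] add [sffws,eadet,aezvz] -> 8 lines: jfnzz ftq sffws eadet aezvz fedfn kfc xzj
Hunk 2: at line 2 remove [eadet,aezvz] add [lrqd] -> 7 lines: jfnzz ftq sffws lrqd fedfn kfc xzj
Hunk 3: at line 1 remove [sffws,lrqd] add [yfhw,tqzl,rlt] -> 8 lines: jfnzz ftq yfhw tqzl rlt fedfn kfc xzj
Hunk 4: at line 4 remove [rlt,fedfn,kfc] add [utzow] -> 6 lines: jfnzz ftq yfhw tqzl utzow xzj
Hunk 5: at line 1 remove [yfhw,tqzl] add [oqosb] -> 5 lines: jfnzz ftq oqosb utzow xzj
Final line 3: oqosb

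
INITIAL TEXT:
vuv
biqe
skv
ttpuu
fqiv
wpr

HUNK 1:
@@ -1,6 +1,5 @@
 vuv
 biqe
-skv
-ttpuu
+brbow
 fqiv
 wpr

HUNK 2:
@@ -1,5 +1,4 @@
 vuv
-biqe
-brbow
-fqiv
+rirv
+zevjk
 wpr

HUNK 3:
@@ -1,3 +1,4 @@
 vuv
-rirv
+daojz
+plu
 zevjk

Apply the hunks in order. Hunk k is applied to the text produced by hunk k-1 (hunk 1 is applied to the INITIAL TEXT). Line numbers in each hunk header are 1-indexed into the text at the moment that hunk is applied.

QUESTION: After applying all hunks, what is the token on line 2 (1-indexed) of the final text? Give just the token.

Hunk 1: at line 1 remove [skv,ttpuu] add [brbow] -> 5 lines: vuv biqe brbow fqiv wpr
Hunk 2: at line 1 remove [biqe,brbow,fqiv] add [rirv,zevjk] -> 4 lines: vuv rirv zevjk wpr
Hunk 3: at line 1 remove [rirv] add [daojz,plu] -> 5 lines: vuv daojz plu zevjk wpr
Final line 2: daojz

Answer: daojz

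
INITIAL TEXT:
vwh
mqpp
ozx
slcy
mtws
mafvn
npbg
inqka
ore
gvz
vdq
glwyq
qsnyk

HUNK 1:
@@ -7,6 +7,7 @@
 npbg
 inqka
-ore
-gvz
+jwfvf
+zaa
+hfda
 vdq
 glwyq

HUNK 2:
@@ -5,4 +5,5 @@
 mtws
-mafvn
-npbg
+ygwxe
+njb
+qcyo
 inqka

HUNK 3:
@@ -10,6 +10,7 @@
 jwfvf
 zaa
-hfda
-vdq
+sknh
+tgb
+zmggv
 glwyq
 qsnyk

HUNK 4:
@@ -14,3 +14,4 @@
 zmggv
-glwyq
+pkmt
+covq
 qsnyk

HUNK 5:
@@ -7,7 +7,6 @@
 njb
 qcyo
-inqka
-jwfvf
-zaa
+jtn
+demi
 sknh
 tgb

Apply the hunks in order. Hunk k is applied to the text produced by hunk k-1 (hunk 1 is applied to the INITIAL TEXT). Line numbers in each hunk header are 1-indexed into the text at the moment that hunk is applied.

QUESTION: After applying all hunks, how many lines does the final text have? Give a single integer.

Answer: 16

Derivation:
Hunk 1: at line 7 remove [ore,gvz] add [jwfvf,zaa,hfda] -> 14 lines: vwh mqpp ozx slcy mtws mafvn npbg inqka jwfvf zaa hfda vdq glwyq qsnyk
Hunk 2: at line 5 remove [mafvn,npbg] add [ygwxe,njb,qcyo] -> 15 lines: vwh mqpp ozx slcy mtws ygwxe njb qcyo inqka jwfvf zaa hfda vdq glwyq qsnyk
Hunk 3: at line 10 remove [hfda,vdq] add [sknh,tgb,zmggv] -> 16 lines: vwh mqpp ozx slcy mtws ygwxe njb qcyo inqka jwfvf zaa sknh tgb zmggv glwyq qsnyk
Hunk 4: at line 14 remove [glwyq] add [pkmt,covq] -> 17 lines: vwh mqpp ozx slcy mtws ygwxe njb qcyo inqka jwfvf zaa sknh tgb zmggv pkmt covq qsnyk
Hunk 5: at line 7 remove [inqka,jwfvf,zaa] add [jtn,demi] -> 16 lines: vwh mqpp ozx slcy mtws ygwxe njb qcyo jtn demi sknh tgb zmggv pkmt covq qsnyk
Final line count: 16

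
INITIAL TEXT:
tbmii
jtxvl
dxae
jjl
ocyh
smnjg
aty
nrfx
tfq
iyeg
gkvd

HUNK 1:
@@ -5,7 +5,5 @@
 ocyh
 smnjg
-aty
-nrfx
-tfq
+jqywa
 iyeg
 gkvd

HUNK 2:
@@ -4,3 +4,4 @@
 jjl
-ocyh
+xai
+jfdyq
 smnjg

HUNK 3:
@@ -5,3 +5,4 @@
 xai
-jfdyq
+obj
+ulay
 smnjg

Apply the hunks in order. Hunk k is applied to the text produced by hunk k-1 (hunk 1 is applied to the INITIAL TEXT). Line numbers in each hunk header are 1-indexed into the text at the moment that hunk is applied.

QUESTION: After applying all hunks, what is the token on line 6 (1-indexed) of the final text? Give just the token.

Hunk 1: at line 5 remove [aty,nrfx,tfq] add [jqywa] -> 9 lines: tbmii jtxvl dxae jjl ocyh smnjg jqywa iyeg gkvd
Hunk 2: at line 4 remove [ocyh] add [xai,jfdyq] -> 10 lines: tbmii jtxvl dxae jjl xai jfdyq smnjg jqywa iyeg gkvd
Hunk 3: at line 5 remove [jfdyq] add [obj,ulay] -> 11 lines: tbmii jtxvl dxae jjl xai obj ulay smnjg jqywa iyeg gkvd
Final line 6: obj

Answer: obj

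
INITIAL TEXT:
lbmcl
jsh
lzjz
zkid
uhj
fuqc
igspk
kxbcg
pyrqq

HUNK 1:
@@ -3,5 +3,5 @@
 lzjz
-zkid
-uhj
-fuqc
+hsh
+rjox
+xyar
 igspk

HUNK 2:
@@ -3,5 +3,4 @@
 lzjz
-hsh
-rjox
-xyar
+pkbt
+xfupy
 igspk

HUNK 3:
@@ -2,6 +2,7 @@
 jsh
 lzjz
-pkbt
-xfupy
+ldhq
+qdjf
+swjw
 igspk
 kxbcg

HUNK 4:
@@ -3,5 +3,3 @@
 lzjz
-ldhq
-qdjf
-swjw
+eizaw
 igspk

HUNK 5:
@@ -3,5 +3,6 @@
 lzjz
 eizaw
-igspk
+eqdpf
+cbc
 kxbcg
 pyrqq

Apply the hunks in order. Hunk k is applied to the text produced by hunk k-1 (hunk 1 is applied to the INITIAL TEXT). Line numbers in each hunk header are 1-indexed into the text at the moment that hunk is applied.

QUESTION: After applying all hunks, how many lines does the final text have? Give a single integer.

Answer: 8

Derivation:
Hunk 1: at line 3 remove [zkid,uhj,fuqc] add [hsh,rjox,xyar] -> 9 lines: lbmcl jsh lzjz hsh rjox xyar igspk kxbcg pyrqq
Hunk 2: at line 3 remove [hsh,rjox,xyar] add [pkbt,xfupy] -> 8 lines: lbmcl jsh lzjz pkbt xfupy igspk kxbcg pyrqq
Hunk 3: at line 2 remove [pkbt,xfupy] add [ldhq,qdjf,swjw] -> 9 lines: lbmcl jsh lzjz ldhq qdjf swjw igspk kxbcg pyrqq
Hunk 4: at line 3 remove [ldhq,qdjf,swjw] add [eizaw] -> 7 lines: lbmcl jsh lzjz eizaw igspk kxbcg pyrqq
Hunk 5: at line 3 remove [igspk] add [eqdpf,cbc] -> 8 lines: lbmcl jsh lzjz eizaw eqdpf cbc kxbcg pyrqq
Final line count: 8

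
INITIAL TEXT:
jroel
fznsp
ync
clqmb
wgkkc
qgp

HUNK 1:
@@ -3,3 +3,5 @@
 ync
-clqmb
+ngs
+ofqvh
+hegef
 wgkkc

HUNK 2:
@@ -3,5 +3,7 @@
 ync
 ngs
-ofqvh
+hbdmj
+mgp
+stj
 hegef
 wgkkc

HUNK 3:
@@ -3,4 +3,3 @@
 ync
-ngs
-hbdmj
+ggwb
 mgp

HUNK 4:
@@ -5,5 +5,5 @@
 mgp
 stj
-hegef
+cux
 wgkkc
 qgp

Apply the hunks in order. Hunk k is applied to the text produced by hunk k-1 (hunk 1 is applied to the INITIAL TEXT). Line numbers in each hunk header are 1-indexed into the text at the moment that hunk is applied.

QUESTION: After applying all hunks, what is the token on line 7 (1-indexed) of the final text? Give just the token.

Answer: cux

Derivation:
Hunk 1: at line 3 remove [clqmb] add [ngs,ofqvh,hegef] -> 8 lines: jroel fznsp ync ngs ofqvh hegef wgkkc qgp
Hunk 2: at line 3 remove [ofqvh] add [hbdmj,mgp,stj] -> 10 lines: jroel fznsp ync ngs hbdmj mgp stj hegef wgkkc qgp
Hunk 3: at line 3 remove [ngs,hbdmj] add [ggwb] -> 9 lines: jroel fznsp ync ggwb mgp stj hegef wgkkc qgp
Hunk 4: at line 5 remove [hegef] add [cux] -> 9 lines: jroel fznsp ync ggwb mgp stj cux wgkkc qgp
Final line 7: cux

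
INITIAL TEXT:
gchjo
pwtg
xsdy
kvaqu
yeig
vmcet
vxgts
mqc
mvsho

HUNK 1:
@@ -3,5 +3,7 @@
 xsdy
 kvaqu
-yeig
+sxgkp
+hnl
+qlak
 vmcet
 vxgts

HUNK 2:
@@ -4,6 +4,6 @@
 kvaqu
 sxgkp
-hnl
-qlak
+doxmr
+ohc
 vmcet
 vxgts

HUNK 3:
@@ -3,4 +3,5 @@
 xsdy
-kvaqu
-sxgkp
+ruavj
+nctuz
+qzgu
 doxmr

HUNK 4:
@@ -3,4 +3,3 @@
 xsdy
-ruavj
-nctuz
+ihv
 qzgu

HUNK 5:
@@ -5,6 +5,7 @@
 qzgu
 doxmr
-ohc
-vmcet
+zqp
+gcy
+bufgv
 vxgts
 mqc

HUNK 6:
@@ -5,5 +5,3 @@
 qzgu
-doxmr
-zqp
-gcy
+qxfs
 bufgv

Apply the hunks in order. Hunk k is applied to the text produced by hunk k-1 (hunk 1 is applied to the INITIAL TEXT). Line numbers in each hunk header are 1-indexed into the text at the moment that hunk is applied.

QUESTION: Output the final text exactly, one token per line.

Answer: gchjo
pwtg
xsdy
ihv
qzgu
qxfs
bufgv
vxgts
mqc
mvsho

Derivation:
Hunk 1: at line 3 remove [yeig] add [sxgkp,hnl,qlak] -> 11 lines: gchjo pwtg xsdy kvaqu sxgkp hnl qlak vmcet vxgts mqc mvsho
Hunk 2: at line 4 remove [hnl,qlak] add [doxmr,ohc] -> 11 lines: gchjo pwtg xsdy kvaqu sxgkp doxmr ohc vmcet vxgts mqc mvsho
Hunk 3: at line 3 remove [kvaqu,sxgkp] add [ruavj,nctuz,qzgu] -> 12 lines: gchjo pwtg xsdy ruavj nctuz qzgu doxmr ohc vmcet vxgts mqc mvsho
Hunk 4: at line 3 remove [ruavj,nctuz] add [ihv] -> 11 lines: gchjo pwtg xsdy ihv qzgu doxmr ohc vmcet vxgts mqc mvsho
Hunk 5: at line 5 remove [ohc,vmcet] add [zqp,gcy,bufgv] -> 12 lines: gchjo pwtg xsdy ihv qzgu doxmr zqp gcy bufgv vxgts mqc mvsho
Hunk 6: at line 5 remove [doxmr,zqp,gcy] add [qxfs] -> 10 lines: gchjo pwtg xsdy ihv qzgu qxfs bufgv vxgts mqc mvsho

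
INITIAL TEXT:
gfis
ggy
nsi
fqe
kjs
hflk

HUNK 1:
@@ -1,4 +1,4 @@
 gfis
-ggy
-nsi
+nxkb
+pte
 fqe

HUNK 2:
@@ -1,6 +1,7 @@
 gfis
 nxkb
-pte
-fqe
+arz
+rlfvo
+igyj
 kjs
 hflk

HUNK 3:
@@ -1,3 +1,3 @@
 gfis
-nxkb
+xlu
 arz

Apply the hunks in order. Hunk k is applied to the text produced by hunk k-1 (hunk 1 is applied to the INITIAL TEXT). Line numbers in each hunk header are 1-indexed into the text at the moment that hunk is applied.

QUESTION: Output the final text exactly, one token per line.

Hunk 1: at line 1 remove [ggy,nsi] add [nxkb,pte] -> 6 lines: gfis nxkb pte fqe kjs hflk
Hunk 2: at line 1 remove [pte,fqe] add [arz,rlfvo,igyj] -> 7 lines: gfis nxkb arz rlfvo igyj kjs hflk
Hunk 3: at line 1 remove [nxkb] add [xlu] -> 7 lines: gfis xlu arz rlfvo igyj kjs hflk

Answer: gfis
xlu
arz
rlfvo
igyj
kjs
hflk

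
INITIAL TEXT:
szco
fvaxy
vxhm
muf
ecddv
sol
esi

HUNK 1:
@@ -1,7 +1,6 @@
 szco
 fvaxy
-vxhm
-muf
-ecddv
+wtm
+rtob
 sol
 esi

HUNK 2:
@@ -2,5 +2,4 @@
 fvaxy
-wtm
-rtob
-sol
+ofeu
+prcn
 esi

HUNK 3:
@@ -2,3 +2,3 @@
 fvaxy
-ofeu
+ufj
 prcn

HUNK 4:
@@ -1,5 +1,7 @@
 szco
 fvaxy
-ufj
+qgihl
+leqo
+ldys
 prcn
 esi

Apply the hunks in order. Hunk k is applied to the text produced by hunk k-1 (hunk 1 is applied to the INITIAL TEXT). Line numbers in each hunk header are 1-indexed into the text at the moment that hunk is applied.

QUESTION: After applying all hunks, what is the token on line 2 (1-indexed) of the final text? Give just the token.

Hunk 1: at line 1 remove [vxhm,muf,ecddv] add [wtm,rtob] -> 6 lines: szco fvaxy wtm rtob sol esi
Hunk 2: at line 2 remove [wtm,rtob,sol] add [ofeu,prcn] -> 5 lines: szco fvaxy ofeu prcn esi
Hunk 3: at line 2 remove [ofeu] add [ufj] -> 5 lines: szco fvaxy ufj prcn esi
Hunk 4: at line 1 remove [ufj] add [qgihl,leqo,ldys] -> 7 lines: szco fvaxy qgihl leqo ldys prcn esi
Final line 2: fvaxy

Answer: fvaxy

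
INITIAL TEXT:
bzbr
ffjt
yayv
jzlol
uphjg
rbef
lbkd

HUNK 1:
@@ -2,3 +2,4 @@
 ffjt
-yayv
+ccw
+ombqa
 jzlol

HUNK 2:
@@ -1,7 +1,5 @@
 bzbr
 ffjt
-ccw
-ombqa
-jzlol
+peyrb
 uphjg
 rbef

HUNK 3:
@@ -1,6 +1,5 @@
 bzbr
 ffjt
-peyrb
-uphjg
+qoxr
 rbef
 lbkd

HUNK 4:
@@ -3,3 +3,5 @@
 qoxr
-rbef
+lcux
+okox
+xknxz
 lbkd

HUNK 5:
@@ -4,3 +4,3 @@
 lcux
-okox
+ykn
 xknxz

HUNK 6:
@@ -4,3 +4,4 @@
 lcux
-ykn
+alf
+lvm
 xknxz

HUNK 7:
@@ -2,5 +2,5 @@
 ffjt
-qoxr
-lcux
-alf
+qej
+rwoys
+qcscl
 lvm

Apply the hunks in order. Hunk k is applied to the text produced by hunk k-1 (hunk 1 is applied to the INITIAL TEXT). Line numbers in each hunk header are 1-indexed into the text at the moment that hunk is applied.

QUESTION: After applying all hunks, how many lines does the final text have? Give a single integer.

Hunk 1: at line 2 remove [yayv] add [ccw,ombqa] -> 8 lines: bzbr ffjt ccw ombqa jzlol uphjg rbef lbkd
Hunk 2: at line 1 remove [ccw,ombqa,jzlol] add [peyrb] -> 6 lines: bzbr ffjt peyrb uphjg rbef lbkd
Hunk 3: at line 1 remove [peyrb,uphjg] add [qoxr] -> 5 lines: bzbr ffjt qoxr rbef lbkd
Hunk 4: at line 3 remove [rbef] add [lcux,okox,xknxz] -> 7 lines: bzbr ffjt qoxr lcux okox xknxz lbkd
Hunk 5: at line 4 remove [okox] add [ykn] -> 7 lines: bzbr ffjt qoxr lcux ykn xknxz lbkd
Hunk 6: at line 4 remove [ykn] add [alf,lvm] -> 8 lines: bzbr ffjt qoxr lcux alf lvm xknxz lbkd
Hunk 7: at line 2 remove [qoxr,lcux,alf] add [qej,rwoys,qcscl] -> 8 lines: bzbr ffjt qej rwoys qcscl lvm xknxz lbkd
Final line count: 8

Answer: 8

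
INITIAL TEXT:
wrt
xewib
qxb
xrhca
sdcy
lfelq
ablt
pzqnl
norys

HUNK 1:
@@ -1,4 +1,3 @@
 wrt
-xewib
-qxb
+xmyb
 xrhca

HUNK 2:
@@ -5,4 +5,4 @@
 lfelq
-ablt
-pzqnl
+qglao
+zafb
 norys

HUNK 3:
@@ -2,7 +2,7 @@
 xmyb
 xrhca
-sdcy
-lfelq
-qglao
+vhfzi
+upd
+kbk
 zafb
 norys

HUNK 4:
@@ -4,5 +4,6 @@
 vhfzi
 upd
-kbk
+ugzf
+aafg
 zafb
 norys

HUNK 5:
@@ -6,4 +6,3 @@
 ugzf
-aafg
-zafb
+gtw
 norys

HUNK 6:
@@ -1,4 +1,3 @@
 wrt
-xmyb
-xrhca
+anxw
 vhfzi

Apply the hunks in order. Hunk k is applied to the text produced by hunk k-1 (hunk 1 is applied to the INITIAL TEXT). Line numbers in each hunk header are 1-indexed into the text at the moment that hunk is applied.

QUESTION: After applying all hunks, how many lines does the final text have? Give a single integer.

Hunk 1: at line 1 remove [xewib,qxb] add [xmyb] -> 8 lines: wrt xmyb xrhca sdcy lfelq ablt pzqnl norys
Hunk 2: at line 5 remove [ablt,pzqnl] add [qglao,zafb] -> 8 lines: wrt xmyb xrhca sdcy lfelq qglao zafb norys
Hunk 3: at line 2 remove [sdcy,lfelq,qglao] add [vhfzi,upd,kbk] -> 8 lines: wrt xmyb xrhca vhfzi upd kbk zafb norys
Hunk 4: at line 4 remove [kbk] add [ugzf,aafg] -> 9 lines: wrt xmyb xrhca vhfzi upd ugzf aafg zafb norys
Hunk 5: at line 6 remove [aafg,zafb] add [gtw] -> 8 lines: wrt xmyb xrhca vhfzi upd ugzf gtw norys
Hunk 6: at line 1 remove [xmyb,xrhca] add [anxw] -> 7 lines: wrt anxw vhfzi upd ugzf gtw norys
Final line count: 7

Answer: 7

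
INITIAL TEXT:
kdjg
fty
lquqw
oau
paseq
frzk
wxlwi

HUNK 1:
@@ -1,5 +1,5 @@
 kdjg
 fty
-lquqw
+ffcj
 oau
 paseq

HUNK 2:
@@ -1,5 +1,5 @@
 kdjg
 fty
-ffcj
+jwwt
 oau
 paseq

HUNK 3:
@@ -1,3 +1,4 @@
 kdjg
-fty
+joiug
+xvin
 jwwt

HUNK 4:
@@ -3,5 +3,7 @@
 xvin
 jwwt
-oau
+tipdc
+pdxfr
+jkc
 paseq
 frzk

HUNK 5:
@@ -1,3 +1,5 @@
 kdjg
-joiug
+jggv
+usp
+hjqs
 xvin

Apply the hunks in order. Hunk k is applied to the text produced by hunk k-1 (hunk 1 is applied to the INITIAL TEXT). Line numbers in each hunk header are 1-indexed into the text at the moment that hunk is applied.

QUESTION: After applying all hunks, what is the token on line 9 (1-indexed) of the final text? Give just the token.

Hunk 1: at line 1 remove [lquqw] add [ffcj] -> 7 lines: kdjg fty ffcj oau paseq frzk wxlwi
Hunk 2: at line 1 remove [ffcj] add [jwwt] -> 7 lines: kdjg fty jwwt oau paseq frzk wxlwi
Hunk 3: at line 1 remove [fty] add [joiug,xvin] -> 8 lines: kdjg joiug xvin jwwt oau paseq frzk wxlwi
Hunk 4: at line 3 remove [oau] add [tipdc,pdxfr,jkc] -> 10 lines: kdjg joiug xvin jwwt tipdc pdxfr jkc paseq frzk wxlwi
Hunk 5: at line 1 remove [joiug] add [jggv,usp,hjqs] -> 12 lines: kdjg jggv usp hjqs xvin jwwt tipdc pdxfr jkc paseq frzk wxlwi
Final line 9: jkc

Answer: jkc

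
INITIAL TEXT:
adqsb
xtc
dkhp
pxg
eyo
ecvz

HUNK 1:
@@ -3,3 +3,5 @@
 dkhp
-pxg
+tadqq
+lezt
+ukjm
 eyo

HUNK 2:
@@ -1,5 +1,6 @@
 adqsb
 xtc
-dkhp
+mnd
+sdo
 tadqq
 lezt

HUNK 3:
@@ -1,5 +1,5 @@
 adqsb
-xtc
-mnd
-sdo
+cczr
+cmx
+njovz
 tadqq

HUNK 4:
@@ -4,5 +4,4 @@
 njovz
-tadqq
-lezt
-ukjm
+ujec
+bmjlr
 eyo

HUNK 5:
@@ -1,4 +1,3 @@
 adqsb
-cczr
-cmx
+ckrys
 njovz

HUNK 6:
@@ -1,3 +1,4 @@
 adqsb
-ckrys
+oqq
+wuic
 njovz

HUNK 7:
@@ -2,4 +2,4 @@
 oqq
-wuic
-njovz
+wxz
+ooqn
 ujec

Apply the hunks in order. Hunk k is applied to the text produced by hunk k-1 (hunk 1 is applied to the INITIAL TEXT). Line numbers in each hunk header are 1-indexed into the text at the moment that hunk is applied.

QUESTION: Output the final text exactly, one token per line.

Hunk 1: at line 3 remove [pxg] add [tadqq,lezt,ukjm] -> 8 lines: adqsb xtc dkhp tadqq lezt ukjm eyo ecvz
Hunk 2: at line 1 remove [dkhp] add [mnd,sdo] -> 9 lines: adqsb xtc mnd sdo tadqq lezt ukjm eyo ecvz
Hunk 3: at line 1 remove [xtc,mnd,sdo] add [cczr,cmx,njovz] -> 9 lines: adqsb cczr cmx njovz tadqq lezt ukjm eyo ecvz
Hunk 4: at line 4 remove [tadqq,lezt,ukjm] add [ujec,bmjlr] -> 8 lines: adqsb cczr cmx njovz ujec bmjlr eyo ecvz
Hunk 5: at line 1 remove [cczr,cmx] add [ckrys] -> 7 lines: adqsb ckrys njovz ujec bmjlr eyo ecvz
Hunk 6: at line 1 remove [ckrys] add [oqq,wuic] -> 8 lines: adqsb oqq wuic njovz ujec bmjlr eyo ecvz
Hunk 7: at line 2 remove [wuic,njovz] add [wxz,ooqn] -> 8 lines: adqsb oqq wxz ooqn ujec bmjlr eyo ecvz

Answer: adqsb
oqq
wxz
ooqn
ujec
bmjlr
eyo
ecvz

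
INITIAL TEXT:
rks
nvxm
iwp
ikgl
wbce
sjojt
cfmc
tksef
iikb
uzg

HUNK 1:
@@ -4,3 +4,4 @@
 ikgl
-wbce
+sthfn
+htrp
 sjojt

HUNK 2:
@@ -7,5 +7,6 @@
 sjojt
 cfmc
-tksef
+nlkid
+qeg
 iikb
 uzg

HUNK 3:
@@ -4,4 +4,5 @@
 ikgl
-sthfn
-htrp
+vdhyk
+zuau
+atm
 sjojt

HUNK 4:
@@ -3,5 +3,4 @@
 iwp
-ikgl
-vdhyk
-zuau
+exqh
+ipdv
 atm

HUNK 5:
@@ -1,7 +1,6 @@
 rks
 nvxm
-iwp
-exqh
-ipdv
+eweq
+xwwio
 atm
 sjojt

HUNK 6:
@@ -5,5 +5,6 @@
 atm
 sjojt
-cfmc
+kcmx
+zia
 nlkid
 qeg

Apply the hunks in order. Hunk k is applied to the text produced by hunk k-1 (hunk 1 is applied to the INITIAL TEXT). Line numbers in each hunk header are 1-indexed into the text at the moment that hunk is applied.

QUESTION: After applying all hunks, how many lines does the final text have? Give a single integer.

Answer: 12

Derivation:
Hunk 1: at line 4 remove [wbce] add [sthfn,htrp] -> 11 lines: rks nvxm iwp ikgl sthfn htrp sjojt cfmc tksef iikb uzg
Hunk 2: at line 7 remove [tksef] add [nlkid,qeg] -> 12 lines: rks nvxm iwp ikgl sthfn htrp sjojt cfmc nlkid qeg iikb uzg
Hunk 3: at line 4 remove [sthfn,htrp] add [vdhyk,zuau,atm] -> 13 lines: rks nvxm iwp ikgl vdhyk zuau atm sjojt cfmc nlkid qeg iikb uzg
Hunk 4: at line 3 remove [ikgl,vdhyk,zuau] add [exqh,ipdv] -> 12 lines: rks nvxm iwp exqh ipdv atm sjojt cfmc nlkid qeg iikb uzg
Hunk 5: at line 1 remove [iwp,exqh,ipdv] add [eweq,xwwio] -> 11 lines: rks nvxm eweq xwwio atm sjojt cfmc nlkid qeg iikb uzg
Hunk 6: at line 5 remove [cfmc] add [kcmx,zia] -> 12 lines: rks nvxm eweq xwwio atm sjojt kcmx zia nlkid qeg iikb uzg
Final line count: 12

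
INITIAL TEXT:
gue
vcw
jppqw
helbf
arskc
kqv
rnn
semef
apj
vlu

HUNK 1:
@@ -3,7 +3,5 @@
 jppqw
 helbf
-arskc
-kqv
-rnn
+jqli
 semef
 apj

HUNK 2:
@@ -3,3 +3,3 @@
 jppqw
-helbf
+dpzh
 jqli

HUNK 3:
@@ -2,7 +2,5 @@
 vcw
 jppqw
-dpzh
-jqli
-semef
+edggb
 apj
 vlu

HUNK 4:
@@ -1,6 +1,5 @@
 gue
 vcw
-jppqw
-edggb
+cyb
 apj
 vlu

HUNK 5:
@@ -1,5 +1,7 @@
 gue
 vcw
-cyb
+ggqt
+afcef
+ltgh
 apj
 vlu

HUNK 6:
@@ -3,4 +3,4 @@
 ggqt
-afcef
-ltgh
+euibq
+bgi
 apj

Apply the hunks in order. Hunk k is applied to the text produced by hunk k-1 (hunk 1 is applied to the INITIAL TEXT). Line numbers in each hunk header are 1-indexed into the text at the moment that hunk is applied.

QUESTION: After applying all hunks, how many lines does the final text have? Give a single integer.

Hunk 1: at line 3 remove [arskc,kqv,rnn] add [jqli] -> 8 lines: gue vcw jppqw helbf jqli semef apj vlu
Hunk 2: at line 3 remove [helbf] add [dpzh] -> 8 lines: gue vcw jppqw dpzh jqli semef apj vlu
Hunk 3: at line 2 remove [dpzh,jqli,semef] add [edggb] -> 6 lines: gue vcw jppqw edggb apj vlu
Hunk 4: at line 1 remove [jppqw,edggb] add [cyb] -> 5 lines: gue vcw cyb apj vlu
Hunk 5: at line 1 remove [cyb] add [ggqt,afcef,ltgh] -> 7 lines: gue vcw ggqt afcef ltgh apj vlu
Hunk 6: at line 3 remove [afcef,ltgh] add [euibq,bgi] -> 7 lines: gue vcw ggqt euibq bgi apj vlu
Final line count: 7

Answer: 7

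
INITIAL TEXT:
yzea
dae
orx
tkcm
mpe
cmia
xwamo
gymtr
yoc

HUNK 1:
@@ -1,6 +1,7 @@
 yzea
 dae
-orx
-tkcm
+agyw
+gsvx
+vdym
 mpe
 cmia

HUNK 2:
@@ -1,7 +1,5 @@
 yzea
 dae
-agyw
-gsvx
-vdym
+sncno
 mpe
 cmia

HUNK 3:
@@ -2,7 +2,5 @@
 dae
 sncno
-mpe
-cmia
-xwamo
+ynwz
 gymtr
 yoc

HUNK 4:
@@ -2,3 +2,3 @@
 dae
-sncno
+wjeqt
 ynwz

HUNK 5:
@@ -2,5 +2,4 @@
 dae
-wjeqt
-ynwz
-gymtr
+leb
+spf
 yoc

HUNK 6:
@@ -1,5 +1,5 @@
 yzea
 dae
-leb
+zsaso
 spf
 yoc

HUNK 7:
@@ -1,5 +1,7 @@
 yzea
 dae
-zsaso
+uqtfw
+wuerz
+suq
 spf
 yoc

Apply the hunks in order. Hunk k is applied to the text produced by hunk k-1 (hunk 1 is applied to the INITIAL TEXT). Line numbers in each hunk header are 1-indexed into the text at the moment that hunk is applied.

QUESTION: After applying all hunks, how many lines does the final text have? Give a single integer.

Answer: 7

Derivation:
Hunk 1: at line 1 remove [orx,tkcm] add [agyw,gsvx,vdym] -> 10 lines: yzea dae agyw gsvx vdym mpe cmia xwamo gymtr yoc
Hunk 2: at line 1 remove [agyw,gsvx,vdym] add [sncno] -> 8 lines: yzea dae sncno mpe cmia xwamo gymtr yoc
Hunk 3: at line 2 remove [mpe,cmia,xwamo] add [ynwz] -> 6 lines: yzea dae sncno ynwz gymtr yoc
Hunk 4: at line 2 remove [sncno] add [wjeqt] -> 6 lines: yzea dae wjeqt ynwz gymtr yoc
Hunk 5: at line 2 remove [wjeqt,ynwz,gymtr] add [leb,spf] -> 5 lines: yzea dae leb spf yoc
Hunk 6: at line 1 remove [leb] add [zsaso] -> 5 lines: yzea dae zsaso spf yoc
Hunk 7: at line 1 remove [zsaso] add [uqtfw,wuerz,suq] -> 7 lines: yzea dae uqtfw wuerz suq spf yoc
Final line count: 7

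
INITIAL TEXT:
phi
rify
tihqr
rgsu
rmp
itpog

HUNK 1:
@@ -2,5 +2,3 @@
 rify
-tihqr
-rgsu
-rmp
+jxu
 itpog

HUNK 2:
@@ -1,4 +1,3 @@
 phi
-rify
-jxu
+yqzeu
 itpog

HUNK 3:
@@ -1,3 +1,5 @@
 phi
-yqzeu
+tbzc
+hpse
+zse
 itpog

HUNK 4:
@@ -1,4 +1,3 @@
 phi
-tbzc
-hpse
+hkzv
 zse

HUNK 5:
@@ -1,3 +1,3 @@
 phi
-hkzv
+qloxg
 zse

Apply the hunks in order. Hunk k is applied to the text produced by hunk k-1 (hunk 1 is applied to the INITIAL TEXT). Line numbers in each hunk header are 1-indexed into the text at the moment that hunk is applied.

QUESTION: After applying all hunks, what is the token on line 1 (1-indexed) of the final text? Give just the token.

Answer: phi

Derivation:
Hunk 1: at line 2 remove [tihqr,rgsu,rmp] add [jxu] -> 4 lines: phi rify jxu itpog
Hunk 2: at line 1 remove [rify,jxu] add [yqzeu] -> 3 lines: phi yqzeu itpog
Hunk 3: at line 1 remove [yqzeu] add [tbzc,hpse,zse] -> 5 lines: phi tbzc hpse zse itpog
Hunk 4: at line 1 remove [tbzc,hpse] add [hkzv] -> 4 lines: phi hkzv zse itpog
Hunk 5: at line 1 remove [hkzv] add [qloxg] -> 4 lines: phi qloxg zse itpog
Final line 1: phi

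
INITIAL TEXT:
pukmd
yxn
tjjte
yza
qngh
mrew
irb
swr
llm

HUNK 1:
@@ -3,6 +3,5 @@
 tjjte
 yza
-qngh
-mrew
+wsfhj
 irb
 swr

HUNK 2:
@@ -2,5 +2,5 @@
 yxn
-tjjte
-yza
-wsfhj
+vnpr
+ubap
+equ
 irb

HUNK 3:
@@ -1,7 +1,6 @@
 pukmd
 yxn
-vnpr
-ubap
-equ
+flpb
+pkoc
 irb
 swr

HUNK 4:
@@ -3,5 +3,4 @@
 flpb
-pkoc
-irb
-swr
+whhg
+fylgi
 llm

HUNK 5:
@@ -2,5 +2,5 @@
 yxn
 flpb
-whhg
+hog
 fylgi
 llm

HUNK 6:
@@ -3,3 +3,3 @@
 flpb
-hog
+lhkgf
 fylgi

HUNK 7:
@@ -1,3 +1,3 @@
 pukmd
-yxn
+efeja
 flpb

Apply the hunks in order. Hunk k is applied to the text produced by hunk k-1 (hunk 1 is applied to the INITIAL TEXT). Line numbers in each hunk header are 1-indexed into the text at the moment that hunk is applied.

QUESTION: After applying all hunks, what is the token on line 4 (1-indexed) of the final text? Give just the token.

Hunk 1: at line 3 remove [qngh,mrew] add [wsfhj] -> 8 lines: pukmd yxn tjjte yza wsfhj irb swr llm
Hunk 2: at line 2 remove [tjjte,yza,wsfhj] add [vnpr,ubap,equ] -> 8 lines: pukmd yxn vnpr ubap equ irb swr llm
Hunk 3: at line 1 remove [vnpr,ubap,equ] add [flpb,pkoc] -> 7 lines: pukmd yxn flpb pkoc irb swr llm
Hunk 4: at line 3 remove [pkoc,irb,swr] add [whhg,fylgi] -> 6 lines: pukmd yxn flpb whhg fylgi llm
Hunk 5: at line 2 remove [whhg] add [hog] -> 6 lines: pukmd yxn flpb hog fylgi llm
Hunk 6: at line 3 remove [hog] add [lhkgf] -> 6 lines: pukmd yxn flpb lhkgf fylgi llm
Hunk 7: at line 1 remove [yxn] add [efeja] -> 6 lines: pukmd efeja flpb lhkgf fylgi llm
Final line 4: lhkgf

Answer: lhkgf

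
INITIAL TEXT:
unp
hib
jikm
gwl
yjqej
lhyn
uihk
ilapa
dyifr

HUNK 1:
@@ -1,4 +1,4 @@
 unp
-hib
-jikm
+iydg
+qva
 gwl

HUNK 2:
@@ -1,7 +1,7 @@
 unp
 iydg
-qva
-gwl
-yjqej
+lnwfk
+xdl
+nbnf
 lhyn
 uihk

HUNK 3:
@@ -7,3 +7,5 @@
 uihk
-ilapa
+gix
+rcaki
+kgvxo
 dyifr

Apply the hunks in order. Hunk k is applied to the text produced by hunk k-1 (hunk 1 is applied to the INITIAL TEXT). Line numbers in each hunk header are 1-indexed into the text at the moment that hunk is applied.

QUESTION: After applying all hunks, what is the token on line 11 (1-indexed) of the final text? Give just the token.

Hunk 1: at line 1 remove [hib,jikm] add [iydg,qva] -> 9 lines: unp iydg qva gwl yjqej lhyn uihk ilapa dyifr
Hunk 2: at line 1 remove [qva,gwl,yjqej] add [lnwfk,xdl,nbnf] -> 9 lines: unp iydg lnwfk xdl nbnf lhyn uihk ilapa dyifr
Hunk 3: at line 7 remove [ilapa] add [gix,rcaki,kgvxo] -> 11 lines: unp iydg lnwfk xdl nbnf lhyn uihk gix rcaki kgvxo dyifr
Final line 11: dyifr

Answer: dyifr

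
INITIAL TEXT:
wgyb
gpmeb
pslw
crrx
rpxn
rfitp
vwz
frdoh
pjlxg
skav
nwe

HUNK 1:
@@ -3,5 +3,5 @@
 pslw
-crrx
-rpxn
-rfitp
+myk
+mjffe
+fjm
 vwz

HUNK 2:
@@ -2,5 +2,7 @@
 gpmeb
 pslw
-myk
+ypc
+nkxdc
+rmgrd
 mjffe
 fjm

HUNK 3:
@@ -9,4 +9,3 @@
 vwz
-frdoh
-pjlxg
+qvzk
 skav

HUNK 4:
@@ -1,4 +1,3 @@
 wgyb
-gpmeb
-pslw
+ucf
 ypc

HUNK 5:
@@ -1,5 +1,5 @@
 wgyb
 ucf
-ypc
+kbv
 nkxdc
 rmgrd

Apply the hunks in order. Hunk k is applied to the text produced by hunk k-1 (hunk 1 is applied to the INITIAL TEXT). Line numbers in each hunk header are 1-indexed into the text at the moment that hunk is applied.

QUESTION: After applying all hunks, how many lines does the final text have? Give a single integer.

Answer: 11

Derivation:
Hunk 1: at line 3 remove [crrx,rpxn,rfitp] add [myk,mjffe,fjm] -> 11 lines: wgyb gpmeb pslw myk mjffe fjm vwz frdoh pjlxg skav nwe
Hunk 2: at line 2 remove [myk] add [ypc,nkxdc,rmgrd] -> 13 lines: wgyb gpmeb pslw ypc nkxdc rmgrd mjffe fjm vwz frdoh pjlxg skav nwe
Hunk 3: at line 9 remove [frdoh,pjlxg] add [qvzk] -> 12 lines: wgyb gpmeb pslw ypc nkxdc rmgrd mjffe fjm vwz qvzk skav nwe
Hunk 4: at line 1 remove [gpmeb,pslw] add [ucf] -> 11 lines: wgyb ucf ypc nkxdc rmgrd mjffe fjm vwz qvzk skav nwe
Hunk 5: at line 1 remove [ypc] add [kbv] -> 11 lines: wgyb ucf kbv nkxdc rmgrd mjffe fjm vwz qvzk skav nwe
Final line count: 11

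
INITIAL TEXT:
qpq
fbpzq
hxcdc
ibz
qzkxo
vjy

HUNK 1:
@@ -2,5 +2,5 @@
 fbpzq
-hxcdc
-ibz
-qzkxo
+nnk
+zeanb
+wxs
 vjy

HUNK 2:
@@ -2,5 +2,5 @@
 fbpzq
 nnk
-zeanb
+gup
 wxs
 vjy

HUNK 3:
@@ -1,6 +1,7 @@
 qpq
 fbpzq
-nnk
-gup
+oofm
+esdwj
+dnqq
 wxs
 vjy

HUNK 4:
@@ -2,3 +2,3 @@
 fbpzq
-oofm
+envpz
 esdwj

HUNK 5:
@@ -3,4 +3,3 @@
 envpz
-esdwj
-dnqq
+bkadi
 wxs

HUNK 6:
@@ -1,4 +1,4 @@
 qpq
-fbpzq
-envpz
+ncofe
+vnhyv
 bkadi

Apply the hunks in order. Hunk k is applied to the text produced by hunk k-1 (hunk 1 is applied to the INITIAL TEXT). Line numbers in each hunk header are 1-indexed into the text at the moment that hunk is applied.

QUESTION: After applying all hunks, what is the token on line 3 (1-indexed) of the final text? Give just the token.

Answer: vnhyv

Derivation:
Hunk 1: at line 2 remove [hxcdc,ibz,qzkxo] add [nnk,zeanb,wxs] -> 6 lines: qpq fbpzq nnk zeanb wxs vjy
Hunk 2: at line 2 remove [zeanb] add [gup] -> 6 lines: qpq fbpzq nnk gup wxs vjy
Hunk 3: at line 1 remove [nnk,gup] add [oofm,esdwj,dnqq] -> 7 lines: qpq fbpzq oofm esdwj dnqq wxs vjy
Hunk 4: at line 2 remove [oofm] add [envpz] -> 7 lines: qpq fbpzq envpz esdwj dnqq wxs vjy
Hunk 5: at line 3 remove [esdwj,dnqq] add [bkadi] -> 6 lines: qpq fbpzq envpz bkadi wxs vjy
Hunk 6: at line 1 remove [fbpzq,envpz] add [ncofe,vnhyv] -> 6 lines: qpq ncofe vnhyv bkadi wxs vjy
Final line 3: vnhyv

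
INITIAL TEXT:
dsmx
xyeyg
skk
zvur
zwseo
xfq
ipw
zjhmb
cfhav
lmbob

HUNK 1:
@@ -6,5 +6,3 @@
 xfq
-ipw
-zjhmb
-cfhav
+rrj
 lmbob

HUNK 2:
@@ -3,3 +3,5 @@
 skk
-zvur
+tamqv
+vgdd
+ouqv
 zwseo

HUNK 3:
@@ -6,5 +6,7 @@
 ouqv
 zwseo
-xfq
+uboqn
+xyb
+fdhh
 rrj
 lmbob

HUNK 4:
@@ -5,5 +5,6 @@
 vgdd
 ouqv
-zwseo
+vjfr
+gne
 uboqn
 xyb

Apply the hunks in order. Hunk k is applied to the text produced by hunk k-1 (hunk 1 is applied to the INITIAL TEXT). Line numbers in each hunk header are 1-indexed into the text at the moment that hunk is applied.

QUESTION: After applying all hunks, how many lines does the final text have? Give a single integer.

Hunk 1: at line 6 remove [ipw,zjhmb,cfhav] add [rrj] -> 8 lines: dsmx xyeyg skk zvur zwseo xfq rrj lmbob
Hunk 2: at line 3 remove [zvur] add [tamqv,vgdd,ouqv] -> 10 lines: dsmx xyeyg skk tamqv vgdd ouqv zwseo xfq rrj lmbob
Hunk 3: at line 6 remove [xfq] add [uboqn,xyb,fdhh] -> 12 lines: dsmx xyeyg skk tamqv vgdd ouqv zwseo uboqn xyb fdhh rrj lmbob
Hunk 4: at line 5 remove [zwseo] add [vjfr,gne] -> 13 lines: dsmx xyeyg skk tamqv vgdd ouqv vjfr gne uboqn xyb fdhh rrj lmbob
Final line count: 13

Answer: 13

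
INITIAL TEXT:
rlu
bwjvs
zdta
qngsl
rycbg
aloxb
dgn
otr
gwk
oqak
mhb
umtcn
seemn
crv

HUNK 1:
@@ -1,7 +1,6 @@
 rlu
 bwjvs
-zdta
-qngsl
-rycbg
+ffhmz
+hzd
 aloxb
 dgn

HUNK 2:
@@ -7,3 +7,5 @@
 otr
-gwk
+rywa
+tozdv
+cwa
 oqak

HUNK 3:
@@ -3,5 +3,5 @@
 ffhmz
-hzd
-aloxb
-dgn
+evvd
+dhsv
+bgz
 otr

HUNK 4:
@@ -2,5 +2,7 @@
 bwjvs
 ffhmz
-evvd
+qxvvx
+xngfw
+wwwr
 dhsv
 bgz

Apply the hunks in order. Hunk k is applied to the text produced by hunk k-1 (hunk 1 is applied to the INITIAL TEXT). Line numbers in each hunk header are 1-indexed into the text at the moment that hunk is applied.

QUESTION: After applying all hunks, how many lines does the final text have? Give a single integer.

Answer: 17

Derivation:
Hunk 1: at line 1 remove [zdta,qngsl,rycbg] add [ffhmz,hzd] -> 13 lines: rlu bwjvs ffhmz hzd aloxb dgn otr gwk oqak mhb umtcn seemn crv
Hunk 2: at line 7 remove [gwk] add [rywa,tozdv,cwa] -> 15 lines: rlu bwjvs ffhmz hzd aloxb dgn otr rywa tozdv cwa oqak mhb umtcn seemn crv
Hunk 3: at line 3 remove [hzd,aloxb,dgn] add [evvd,dhsv,bgz] -> 15 lines: rlu bwjvs ffhmz evvd dhsv bgz otr rywa tozdv cwa oqak mhb umtcn seemn crv
Hunk 4: at line 2 remove [evvd] add [qxvvx,xngfw,wwwr] -> 17 lines: rlu bwjvs ffhmz qxvvx xngfw wwwr dhsv bgz otr rywa tozdv cwa oqak mhb umtcn seemn crv
Final line count: 17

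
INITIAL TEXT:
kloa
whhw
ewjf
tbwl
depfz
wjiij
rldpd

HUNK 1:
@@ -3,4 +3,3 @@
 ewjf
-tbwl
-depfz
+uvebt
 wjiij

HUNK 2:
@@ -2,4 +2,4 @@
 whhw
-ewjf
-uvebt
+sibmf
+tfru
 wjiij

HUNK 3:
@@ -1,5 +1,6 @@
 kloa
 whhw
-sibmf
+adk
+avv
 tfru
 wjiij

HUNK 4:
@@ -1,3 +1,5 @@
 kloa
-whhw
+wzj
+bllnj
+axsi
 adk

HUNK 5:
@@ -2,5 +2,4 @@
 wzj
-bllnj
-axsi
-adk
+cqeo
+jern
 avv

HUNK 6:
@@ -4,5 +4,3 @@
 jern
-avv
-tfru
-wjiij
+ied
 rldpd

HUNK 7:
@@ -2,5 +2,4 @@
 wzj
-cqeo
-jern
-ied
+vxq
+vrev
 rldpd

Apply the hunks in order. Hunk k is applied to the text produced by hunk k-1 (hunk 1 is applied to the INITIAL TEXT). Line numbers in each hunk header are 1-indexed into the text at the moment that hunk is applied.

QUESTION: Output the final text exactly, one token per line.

Answer: kloa
wzj
vxq
vrev
rldpd

Derivation:
Hunk 1: at line 3 remove [tbwl,depfz] add [uvebt] -> 6 lines: kloa whhw ewjf uvebt wjiij rldpd
Hunk 2: at line 2 remove [ewjf,uvebt] add [sibmf,tfru] -> 6 lines: kloa whhw sibmf tfru wjiij rldpd
Hunk 3: at line 1 remove [sibmf] add [adk,avv] -> 7 lines: kloa whhw adk avv tfru wjiij rldpd
Hunk 4: at line 1 remove [whhw] add [wzj,bllnj,axsi] -> 9 lines: kloa wzj bllnj axsi adk avv tfru wjiij rldpd
Hunk 5: at line 2 remove [bllnj,axsi,adk] add [cqeo,jern] -> 8 lines: kloa wzj cqeo jern avv tfru wjiij rldpd
Hunk 6: at line 4 remove [avv,tfru,wjiij] add [ied] -> 6 lines: kloa wzj cqeo jern ied rldpd
Hunk 7: at line 2 remove [cqeo,jern,ied] add [vxq,vrev] -> 5 lines: kloa wzj vxq vrev rldpd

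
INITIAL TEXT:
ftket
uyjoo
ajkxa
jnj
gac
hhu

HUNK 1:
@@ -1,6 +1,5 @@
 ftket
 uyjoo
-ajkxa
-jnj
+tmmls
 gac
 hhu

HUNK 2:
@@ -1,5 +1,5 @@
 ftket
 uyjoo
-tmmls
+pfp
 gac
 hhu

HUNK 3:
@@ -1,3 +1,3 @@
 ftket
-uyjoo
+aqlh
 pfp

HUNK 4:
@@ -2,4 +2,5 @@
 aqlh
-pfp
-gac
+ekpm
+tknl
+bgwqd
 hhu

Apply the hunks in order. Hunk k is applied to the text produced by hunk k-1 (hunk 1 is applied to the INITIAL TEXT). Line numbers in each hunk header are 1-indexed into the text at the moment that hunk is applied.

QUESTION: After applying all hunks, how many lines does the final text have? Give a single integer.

Answer: 6

Derivation:
Hunk 1: at line 1 remove [ajkxa,jnj] add [tmmls] -> 5 lines: ftket uyjoo tmmls gac hhu
Hunk 2: at line 1 remove [tmmls] add [pfp] -> 5 lines: ftket uyjoo pfp gac hhu
Hunk 3: at line 1 remove [uyjoo] add [aqlh] -> 5 lines: ftket aqlh pfp gac hhu
Hunk 4: at line 2 remove [pfp,gac] add [ekpm,tknl,bgwqd] -> 6 lines: ftket aqlh ekpm tknl bgwqd hhu
Final line count: 6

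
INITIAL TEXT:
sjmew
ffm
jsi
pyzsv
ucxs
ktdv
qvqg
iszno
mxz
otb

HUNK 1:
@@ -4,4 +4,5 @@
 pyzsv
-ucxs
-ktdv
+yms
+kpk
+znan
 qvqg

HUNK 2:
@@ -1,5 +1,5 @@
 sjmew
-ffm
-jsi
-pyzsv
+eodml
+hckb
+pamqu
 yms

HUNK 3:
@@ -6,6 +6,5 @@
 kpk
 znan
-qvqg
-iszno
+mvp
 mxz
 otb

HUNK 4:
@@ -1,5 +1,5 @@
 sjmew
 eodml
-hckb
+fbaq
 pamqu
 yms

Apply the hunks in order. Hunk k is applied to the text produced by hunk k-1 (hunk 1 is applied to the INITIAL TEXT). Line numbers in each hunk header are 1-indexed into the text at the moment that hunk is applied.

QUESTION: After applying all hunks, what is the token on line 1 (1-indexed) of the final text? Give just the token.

Hunk 1: at line 4 remove [ucxs,ktdv] add [yms,kpk,znan] -> 11 lines: sjmew ffm jsi pyzsv yms kpk znan qvqg iszno mxz otb
Hunk 2: at line 1 remove [ffm,jsi,pyzsv] add [eodml,hckb,pamqu] -> 11 lines: sjmew eodml hckb pamqu yms kpk znan qvqg iszno mxz otb
Hunk 3: at line 6 remove [qvqg,iszno] add [mvp] -> 10 lines: sjmew eodml hckb pamqu yms kpk znan mvp mxz otb
Hunk 4: at line 1 remove [hckb] add [fbaq] -> 10 lines: sjmew eodml fbaq pamqu yms kpk znan mvp mxz otb
Final line 1: sjmew

Answer: sjmew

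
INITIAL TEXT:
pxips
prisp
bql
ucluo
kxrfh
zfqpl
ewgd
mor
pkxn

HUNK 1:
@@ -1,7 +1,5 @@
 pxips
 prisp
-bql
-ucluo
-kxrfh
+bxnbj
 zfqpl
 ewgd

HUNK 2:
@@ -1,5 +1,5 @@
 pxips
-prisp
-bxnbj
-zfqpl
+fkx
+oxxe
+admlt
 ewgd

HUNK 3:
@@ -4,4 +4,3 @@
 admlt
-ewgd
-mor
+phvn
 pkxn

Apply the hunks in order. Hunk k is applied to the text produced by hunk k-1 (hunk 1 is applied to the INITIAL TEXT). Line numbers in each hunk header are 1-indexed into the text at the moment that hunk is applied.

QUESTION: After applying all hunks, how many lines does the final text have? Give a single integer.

Answer: 6

Derivation:
Hunk 1: at line 1 remove [bql,ucluo,kxrfh] add [bxnbj] -> 7 lines: pxips prisp bxnbj zfqpl ewgd mor pkxn
Hunk 2: at line 1 remove [prisp,bxnbj,zfqpl] add [fkx,oxxe,admlt] -> 7 lines: pxips fkx oxxe admlt ewgd mor pkxn
Hunk 3: at line 4 remove [ewgd,mor] add [phvn] -> 6 lines: pxips fkx oxxe admlt phvn pkxn
Final line count: 6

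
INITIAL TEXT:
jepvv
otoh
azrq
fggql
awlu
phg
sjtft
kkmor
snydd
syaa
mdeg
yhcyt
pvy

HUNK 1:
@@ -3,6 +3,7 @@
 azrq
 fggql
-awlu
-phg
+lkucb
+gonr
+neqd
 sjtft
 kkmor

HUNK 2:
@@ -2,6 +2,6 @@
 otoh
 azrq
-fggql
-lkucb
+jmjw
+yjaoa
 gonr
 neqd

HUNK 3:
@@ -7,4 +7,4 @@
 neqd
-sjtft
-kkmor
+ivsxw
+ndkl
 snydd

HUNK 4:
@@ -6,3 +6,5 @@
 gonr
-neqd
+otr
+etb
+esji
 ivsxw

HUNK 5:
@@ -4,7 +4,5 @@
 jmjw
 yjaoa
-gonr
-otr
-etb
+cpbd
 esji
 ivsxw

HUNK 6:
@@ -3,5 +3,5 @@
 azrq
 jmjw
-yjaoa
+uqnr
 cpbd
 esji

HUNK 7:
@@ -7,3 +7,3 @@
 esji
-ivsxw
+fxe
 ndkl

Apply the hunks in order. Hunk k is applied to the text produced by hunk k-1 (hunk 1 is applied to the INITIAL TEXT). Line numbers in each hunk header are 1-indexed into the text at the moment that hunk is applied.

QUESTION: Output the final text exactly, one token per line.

Hunk 1: at line 3 remove [awlu,phg] add [lkucb,gonr,neqd] -> 14 lines: jepvv otoh azrq fggql lkucb gonr neqd sjtft kkmor snydd syaa mdeg yhcyt pvy
Hunk 2: at line 2 remove [fggql,lkucb] add [jmjw,yjaoa] -> 14 lines: jepvv otoh azrq jmjw yjaoa gonr neqd sjtft kkmor snydd syaa mdeg yhcyt pvy
Hunk 3: at line 7 remove [sjtft,kkmor] add [ivsxw,ndkl] -> 14 lines: jepvv otoh azrq jmjw yjaoa gonr neqd ivsxw ndkl snydd syaa mdeg yhcyt pvy
Hunk 4: at line 6 remove [neqd] add [otr,etb,esji] -> 16 lines: jepvv otoh azrq jmjw yjaoa gonr otr etb esji ivsxw ndkl snydd syaa mdeg yhcyt pvy
Hunk 5: at line 4 remove [gonr,otr,etb] add [cpbd] -> 14 lines: jepvv otoh azrq jmjw yjaoa cpbd esji ivsxw ndkl snydd syaa mdeg yhcyt pvy
Hunk 6: at line 3 remove [yjaoa] add [uqnr] -> 14 lines: jepvv otoh azrq jmjw uqnr cpbd esji ivsxw ndkl snydd syaa mdeg yhcyt pvy
Hunk 7: at line 7 remove [ivsxw] add [fxe] -> 14 lines: jepvv otoh azrq jmjw uqnr cpbd esji fxe ndkl snydd syaa mdeg yhcyt pvy

Answer: jepvv
otoh
azrq
jmjw
uqnr
cpbd
esji
fxe
ndkl
snydd
syaa
mdeg
yhcyt
pvy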